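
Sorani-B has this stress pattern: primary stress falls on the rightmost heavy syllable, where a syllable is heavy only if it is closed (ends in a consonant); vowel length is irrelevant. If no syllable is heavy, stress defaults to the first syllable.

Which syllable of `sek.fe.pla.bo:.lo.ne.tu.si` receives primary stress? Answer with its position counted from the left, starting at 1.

Weights: 1 sek H, 2 fe L, 3 pla L, 4 bo: L, 5 lo L, 6 ne L, 7 tu L, 8 si L.
Heavy syllables in the domain: 1. The rightmost is syllable 1 (sek).
Primary stress: syllable 1 → ˈsek.fe.pla.bo:.lo.ne.tu.si.

1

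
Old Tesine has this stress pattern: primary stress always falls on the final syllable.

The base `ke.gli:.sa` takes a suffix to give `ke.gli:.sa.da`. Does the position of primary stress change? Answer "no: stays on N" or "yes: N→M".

yes: 3→4

Base `ke.gli:.sa` (3 syllables):
  The word has 3 syllables; the final syllable is syllable 3 (sa).
  → primary stress on syllable 3.
Suffixed `ke.gli:.sa.da` (4 syllables):
  The word has 4 syllables; the final syllable is syllable 4 (da).
  → primary stress on syllable 4.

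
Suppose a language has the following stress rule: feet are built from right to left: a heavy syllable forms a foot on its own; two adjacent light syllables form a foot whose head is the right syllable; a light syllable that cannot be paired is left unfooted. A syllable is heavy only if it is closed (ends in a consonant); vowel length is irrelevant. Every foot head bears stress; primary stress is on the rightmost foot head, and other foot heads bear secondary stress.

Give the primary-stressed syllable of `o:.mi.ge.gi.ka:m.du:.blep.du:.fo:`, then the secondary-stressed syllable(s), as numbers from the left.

Weights: 1 o: L, 2 mi L, 3 ge L, 4 gi L, 5 ka:m H, 6 du: L, 7 blep H, 8 du: L, 9 fo: L.
Parse right to left (heavy = foot alone; LL = one foot; stranded L unfooted): (o:.ˈmi) (ge.ˈgi) (ˈka:m) du: (ˈblep) (du:.ˈfo:).
Foot heads: 2, 4, 5, 7, 9.
Primary stress on the rightmost head = syllable 9.
Secondary stress on 2, 4, 5, 7: o:.ˌmi.ge.ˌgi.ˌka:m.du:.ˌblep.du:.ˈfo:.

primary 9, secondary 2, 4, 5, 7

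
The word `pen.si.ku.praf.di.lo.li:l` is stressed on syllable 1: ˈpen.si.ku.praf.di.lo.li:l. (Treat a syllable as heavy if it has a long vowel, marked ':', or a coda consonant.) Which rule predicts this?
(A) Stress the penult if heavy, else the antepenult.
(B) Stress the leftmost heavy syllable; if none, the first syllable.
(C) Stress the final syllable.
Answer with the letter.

B

Rule A → syllable 5 (observed: 1).
Rule B → syllable 1 ✓.
Rule C → syllable 7 (observed: 1).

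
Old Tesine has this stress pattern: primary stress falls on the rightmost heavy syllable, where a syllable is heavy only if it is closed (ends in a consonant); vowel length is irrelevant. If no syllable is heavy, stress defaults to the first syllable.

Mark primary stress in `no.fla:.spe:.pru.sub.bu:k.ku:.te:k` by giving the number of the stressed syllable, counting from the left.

Weights: 1 no L, 2 fla: L, 3 spe: L, 4 pru L, 5 sub H, 6 bu:k H, 7 ku: L, 8 te:k H.
Heavy syllables in the domain: 5, 6, 8. The rightmost is syllable 8 (te:k).
Primary stress: syllable 8 → no.fla:.spe:.pru.sub.bu:k.ku:.ˈte:k.

8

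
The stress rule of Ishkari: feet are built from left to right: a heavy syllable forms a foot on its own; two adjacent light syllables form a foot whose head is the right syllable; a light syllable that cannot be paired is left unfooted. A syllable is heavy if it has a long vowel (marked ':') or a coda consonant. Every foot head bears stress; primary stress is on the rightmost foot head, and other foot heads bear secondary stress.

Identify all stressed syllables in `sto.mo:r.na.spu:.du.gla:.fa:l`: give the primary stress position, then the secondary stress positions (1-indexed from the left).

primary 7, secondary 2, 4, 6

Weights: 1 sto L, 2 mo:r H, 3 na L, 4 spu: H, 5 du L, 6 gla: H, 7 fa:l H.
Parse left to right (heavy = foot alone; LL = one foot; stranded L unfooted): sto (ˈmo:r) na (ˈspu:) du (ˈgla:) (ˈfa:l).
Foot heads: 2, 4, 6, 7.
Primary stress on the rightmost head = syllable 7.
Secondary stress on 2, 4, 6: sto.ˌmo:r.na.ˌspu:.du.ˌgla:.ˈfa:l.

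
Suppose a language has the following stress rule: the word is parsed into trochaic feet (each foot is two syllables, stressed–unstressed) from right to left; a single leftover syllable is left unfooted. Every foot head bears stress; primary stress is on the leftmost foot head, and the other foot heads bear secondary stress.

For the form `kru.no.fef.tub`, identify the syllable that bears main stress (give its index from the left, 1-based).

1

Parse right to left into trochaic (ˈσσ) feet: (ˈkru.no) (ˈfef.tub).
Foot heads (stressed positions): 1, 3.
End Rule Leftmost: primary stress on the leftmost head = syllable 1.
Primary stress: syllable 1 → ˈkru.no.fef.tub.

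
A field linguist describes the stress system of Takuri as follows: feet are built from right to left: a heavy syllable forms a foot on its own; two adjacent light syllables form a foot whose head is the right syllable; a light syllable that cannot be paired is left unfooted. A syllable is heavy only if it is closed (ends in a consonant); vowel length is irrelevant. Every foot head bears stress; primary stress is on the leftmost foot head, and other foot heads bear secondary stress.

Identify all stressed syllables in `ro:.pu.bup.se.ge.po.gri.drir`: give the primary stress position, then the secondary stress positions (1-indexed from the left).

Weights: 1 ro: L, 2 pu L, 3 bup H, 4 se L, 5 ge L, 6 po L, 7 gri L, 8 drir H.
Parse right to left (heavy = foot alone; LL = one foot; stranded L unfooted): (ro:.ˈpu) (ˈbup) (se.ˈge) (po.ˈgri) (ˈdrir).
Foot heads: 2, 3, 5, 7, 8.
Primary stress on the leftmost head = syllable 2.
Secondary stress on 3, 5, 7, 8: ro:.ˈpu.ˌbup.se.ˌge.po.ˌgri.ˌdrir.

primary 2, secondary 3, 5, 7, 8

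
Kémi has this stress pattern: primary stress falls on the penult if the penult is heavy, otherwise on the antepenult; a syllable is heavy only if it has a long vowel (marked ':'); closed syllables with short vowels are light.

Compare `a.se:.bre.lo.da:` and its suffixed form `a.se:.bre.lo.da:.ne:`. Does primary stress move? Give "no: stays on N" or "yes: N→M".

Base `a.se:.bre.lo.da:` (5 syllables):
  Weights: 3 bre L, 4 lo L, 5 da: H.
  The penult (syllable 4, lo) is light, so stress falls on the antepenult (syllable 3, bre).
  → primary stress on syllable 3.
Suffixed `a.se:.bre.lo.da:.ne:` (6 syllables):
  Weights: 4 lo L, 5 da: H, 6 ne: H.
  The penult (syllable 5, da:) is heavy, so it takes stress.
  → primary stress on syllable 5.

yes: 3→5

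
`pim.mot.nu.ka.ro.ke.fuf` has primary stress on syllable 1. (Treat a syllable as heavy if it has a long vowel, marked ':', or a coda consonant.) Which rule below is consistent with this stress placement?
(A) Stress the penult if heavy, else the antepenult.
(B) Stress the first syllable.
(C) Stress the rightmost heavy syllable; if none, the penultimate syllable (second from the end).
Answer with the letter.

B

Rule A → syllable 5 (observed: 1).
Rule B → syllable 1 ✓.
Rule C → syllable 7 (observed: 1).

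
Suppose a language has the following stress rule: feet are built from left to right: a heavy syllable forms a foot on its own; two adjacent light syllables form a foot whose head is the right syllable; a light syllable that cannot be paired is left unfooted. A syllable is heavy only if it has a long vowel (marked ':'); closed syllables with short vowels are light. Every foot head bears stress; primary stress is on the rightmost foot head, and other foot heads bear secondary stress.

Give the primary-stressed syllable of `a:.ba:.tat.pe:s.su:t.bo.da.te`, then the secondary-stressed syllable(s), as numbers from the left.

Weights: 1 a: H, 2 ba: H, 3 tat L, 4 pe:s H, 5 su:t H, 6 bo L, 7 da L, 8 te L.
Parse left to right (heavy = foot alone; LL = one foot; stranded L unfooted): (ˈa:) (ˈba:) tat (ˈpe:s) (ˈsu:t) (bo.ˈda) te.
Foot heads: 1, 2, 4, 5, 7.
Primary stress on the rightmost head = syllable 7.
Secondary stress on 1, 2, 4, 5: ˌa:.ˌba:.tat.ˌpe:s.ˌsu:t.bo.ˈda.te.

primary 7, secondary 1, 2, 4, 5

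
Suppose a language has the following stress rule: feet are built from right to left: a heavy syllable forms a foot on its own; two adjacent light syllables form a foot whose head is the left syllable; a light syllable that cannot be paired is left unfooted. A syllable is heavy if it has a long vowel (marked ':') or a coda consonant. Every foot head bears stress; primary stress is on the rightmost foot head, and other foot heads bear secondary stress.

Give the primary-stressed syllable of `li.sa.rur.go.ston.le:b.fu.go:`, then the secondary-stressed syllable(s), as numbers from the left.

Weights: 1 li L, 2 sa L, 3 rur H, 4 go L, 5 ston H, 6 le:b H, 7 fu L, 8 go: H.
Parse right to left (heavy = foot alone; LL = one foot; stranded L unfooted): (ˈli.sa) (ˈrur) go (ˈston) (ˈle:b) fu (ˈgo:).
Foot heads: 1, 3, 5, 6, 8.
Primary stress on the rightmost head = syllable 8.
Secondary stress on 1, 3, 5, 6: ˌli.sa.ˌrur.go.ˌston.ˌle:b.fu.ˈgo:.

primary 8, secondary 1, 3, 5, 6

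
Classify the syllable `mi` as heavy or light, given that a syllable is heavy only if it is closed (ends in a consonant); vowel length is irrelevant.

`mi`: short vowel, open (no coda). Open (no coda) → light.

light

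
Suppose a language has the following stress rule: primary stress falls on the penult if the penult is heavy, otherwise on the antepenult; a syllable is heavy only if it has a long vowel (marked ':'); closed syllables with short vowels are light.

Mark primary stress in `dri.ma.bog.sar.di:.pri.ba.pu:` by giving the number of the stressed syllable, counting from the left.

6

Weights: 6 pri L, 7 ba L, 8 pu: H.
The penult (syllable 7, ba) is light, so stress falls on the antepenult (syllable 6, pri).
Primary stress: syllable 6 → dri.ma.bog.sar.di:.ˈpri.ba.pu:.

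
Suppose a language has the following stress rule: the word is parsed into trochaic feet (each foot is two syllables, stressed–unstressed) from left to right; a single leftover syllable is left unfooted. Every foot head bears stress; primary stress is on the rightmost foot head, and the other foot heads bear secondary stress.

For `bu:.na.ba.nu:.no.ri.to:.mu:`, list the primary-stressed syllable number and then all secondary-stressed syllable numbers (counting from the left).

Parse left to right into trochaic (ˈσσ) feet: (ˈbu:.na) (ˈba.nu:) (ˈno.ri) (ˈto:.mu:).
Foot heads (stressed positions): 1, 3, 5, 7.
End Rule Rightmost: primary stress on the rightmost head = syllable 7.
Secondary stress on 1, 3, 5: ˌbu:.na.ˌba.nu:.ˌno.ri.ˈto:.mu:.

primary 7, secondary 1, 3, 5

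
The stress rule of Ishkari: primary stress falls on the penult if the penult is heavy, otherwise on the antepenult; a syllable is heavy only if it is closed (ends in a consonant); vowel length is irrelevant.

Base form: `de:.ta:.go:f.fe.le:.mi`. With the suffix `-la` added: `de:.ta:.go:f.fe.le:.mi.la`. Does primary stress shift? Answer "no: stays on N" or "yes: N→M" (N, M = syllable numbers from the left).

yes: 4→5

Base `de:.ta:.go:f.fe.le:.mi` (6 syllables):
  Weights: 4 fe L, 5 le: L, 6 mi L.
  The penult (syllable 5, le:) is light, so stress falls on the antepenult (syllable 4, fe).
  → primary stress on syllable 4.
Suffixed `de:.ta:.go:f.fe.le:.mi.la` (7 syllables):
  Weights: 5 le: L, 6 mi L, 7 la L.
  The penult (syllable 6, mi) is light, so stress falls on the antepenult (syllable 5, le:).
  → primary stress on syllable 5.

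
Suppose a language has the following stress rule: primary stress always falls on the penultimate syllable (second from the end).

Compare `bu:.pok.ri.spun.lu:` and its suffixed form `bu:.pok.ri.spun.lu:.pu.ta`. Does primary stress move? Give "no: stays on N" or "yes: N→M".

Base `bu:.pok.ri.spun.lu:` (5 syllables):
  The word has 5 syllables; the penultimate syllable (second from the end) is syllable 4 (spun).
  → primary stress on syllable 4.
Suffixed `bu:.pok.ri.spun.lu:.pu.ta` (7 syllables):
  The word has 7 syllables; the penultimate syllable (second from the end) is syllable 6 (pu).
  → primary stress on syllable 6.

yes: 4→6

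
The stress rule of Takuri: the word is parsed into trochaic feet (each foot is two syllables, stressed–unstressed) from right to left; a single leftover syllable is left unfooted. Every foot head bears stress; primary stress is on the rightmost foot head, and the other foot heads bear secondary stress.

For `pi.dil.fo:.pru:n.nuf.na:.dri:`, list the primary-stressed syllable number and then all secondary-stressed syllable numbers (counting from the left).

primary 6, secondary 2, 4

Parse right to left into trochaic (ˈσσ) feet: pi (ˈdil.fo:) (ˈpru:n.nuf) (ˈna:.dri:). Syllable 1 is left unfooted.
Foot heads (stressed positions): 2, 4, 6.
End Rule Rightmost: primary stress on the rightmost head = syllable 6.
Secondary stress on 2, 4: pi.ˌdil.fo:.ˌpru:n.nuf.ˈna:.dri:.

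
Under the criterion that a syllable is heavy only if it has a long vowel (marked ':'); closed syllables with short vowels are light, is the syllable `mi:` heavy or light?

`mi:`: long vowel, open (no coda). Long vowel → heavy.

heavy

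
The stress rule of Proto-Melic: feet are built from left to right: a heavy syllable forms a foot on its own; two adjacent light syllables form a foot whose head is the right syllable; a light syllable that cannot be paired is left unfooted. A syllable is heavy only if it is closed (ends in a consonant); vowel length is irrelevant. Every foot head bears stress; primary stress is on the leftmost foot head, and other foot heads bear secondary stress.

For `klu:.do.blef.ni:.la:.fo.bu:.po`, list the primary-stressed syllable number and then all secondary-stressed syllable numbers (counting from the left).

Weights: 1 klu: L, 2 do L, 3 blef H, 4 ni: L, 5 la: L, 6 fo L, 7 bu: L, 8 po L.
Parse left to right (heavy = foot alone; LL = one foot; stranded L unfooted): (klu:.ˈdo) (ˈblef) (ni:.ˈla:) (fo.ˈbu:) po.
Foot heads: 2, 3, 5, 7.
Primary stress on the leftmost head = syllable 2.
Secondary stress on 3, 5, 7: klu:.ˈdo.ˌblef.ni:.ˌla:.fo.ˌbu:.po.

primary 2, secondary 3, 5, 7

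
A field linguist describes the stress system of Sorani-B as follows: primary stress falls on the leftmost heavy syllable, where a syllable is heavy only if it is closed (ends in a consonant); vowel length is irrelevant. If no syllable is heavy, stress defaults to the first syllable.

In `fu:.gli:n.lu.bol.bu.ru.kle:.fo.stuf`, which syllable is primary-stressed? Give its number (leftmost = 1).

2

Weights: 1 fu: L, 2 gli:n H, 3 lu L, 4 bol H, 5 bu L, 6 ru L, 7 kle: L, 8 fo L, 9 stuf H.
Heavy syllables in the domain: 2, 4, 9. The leftmost is syllable 2 (gli:n).
Primary stress: syllable 2 → fu:.ˈgli:n.lu.bol.bu.ru.kle:.fo.stuf.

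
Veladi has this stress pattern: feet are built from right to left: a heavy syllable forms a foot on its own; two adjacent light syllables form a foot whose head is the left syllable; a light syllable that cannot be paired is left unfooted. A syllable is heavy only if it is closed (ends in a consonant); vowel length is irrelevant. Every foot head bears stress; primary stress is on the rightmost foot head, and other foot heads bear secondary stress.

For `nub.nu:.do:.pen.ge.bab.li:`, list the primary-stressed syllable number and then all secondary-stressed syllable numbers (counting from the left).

Weights: 1 nub H, 2 nu: L, 3 do: L, 4 pen H, 5 ge L, 6 bab H, 7 li: L.
Parse right to left (heavy = foot alone; LL = one foot; stranded L unfooted): (ˈnub) (ˈnu:.do:) (ˈpen) ge (ˈbab) li:.
Foot heads: 1, 2, 4, 6.
Primary stress on the rightmost head = syllable 6.
Secondary stress on 1, 2, 4: ˌnub.ˌnu:.do:.ˌpen.ge.ˈbab.li:.

primary 6, secondary 1, 2, 4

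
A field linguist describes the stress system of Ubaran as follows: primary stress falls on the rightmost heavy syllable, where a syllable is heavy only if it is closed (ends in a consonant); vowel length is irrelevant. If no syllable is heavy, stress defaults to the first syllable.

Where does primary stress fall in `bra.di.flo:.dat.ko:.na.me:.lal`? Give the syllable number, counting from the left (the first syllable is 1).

Weights: 1 bra L, 2 di L, 3 flo: L, 4 dat H, 5 ko: L, 6 na L, 7 me: L, 8 lal H.
Heavy syllables in the domain: 4, 8. The rightmost is syllable 8 (lal).
Primary stress: syllable 8 → bra.di.flo:.dat.ko:.na.me:.ˈlal.

8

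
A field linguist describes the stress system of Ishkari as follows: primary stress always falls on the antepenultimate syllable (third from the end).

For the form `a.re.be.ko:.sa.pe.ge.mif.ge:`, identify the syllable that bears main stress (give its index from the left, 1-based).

The word has 9 syllables; the antepenultimate syllable (third from the end) is syllable 7 (ge).
Primary stress: syllable 7 → a.re.be.ko:.sa.pe.ˈge.mif.ge:.

7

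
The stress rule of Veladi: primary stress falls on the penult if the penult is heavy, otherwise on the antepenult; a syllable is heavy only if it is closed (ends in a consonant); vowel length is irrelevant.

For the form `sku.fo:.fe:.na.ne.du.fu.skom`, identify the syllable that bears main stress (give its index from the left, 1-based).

Weights: 6 du L, 7 fu L, 8 skom H.
The penult (syllable 7, fu) is light, so stress falls on the antepenult (syllable 6, du).
Primary stress: syllable 6 → sku.fo:.fe:.na.ne.ˈdu.fu.skom.

6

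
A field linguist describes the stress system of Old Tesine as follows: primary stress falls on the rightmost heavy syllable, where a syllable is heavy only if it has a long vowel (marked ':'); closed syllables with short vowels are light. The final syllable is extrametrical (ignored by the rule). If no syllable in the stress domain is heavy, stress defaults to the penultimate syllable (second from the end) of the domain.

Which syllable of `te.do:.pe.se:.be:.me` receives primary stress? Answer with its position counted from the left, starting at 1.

5

The final syllable (6, me) is extrametrical; the stress domain is syllables 1–5.
Weights: 1 te L, 2 do: H, 3 pe L, 4 se: H, 5 be: H.
Heavy syllables in the domain: 2, 4, 5. The rightmost is syllable 5 (be:).
Primary stress: syllable 5 → te.do:.pe.se:.ˈbe:.me.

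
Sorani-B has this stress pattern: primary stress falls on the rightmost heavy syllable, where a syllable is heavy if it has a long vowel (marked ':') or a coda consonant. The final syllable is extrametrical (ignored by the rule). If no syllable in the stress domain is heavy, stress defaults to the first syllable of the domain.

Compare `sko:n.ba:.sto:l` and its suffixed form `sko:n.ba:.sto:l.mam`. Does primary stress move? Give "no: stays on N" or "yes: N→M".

Base `sko:n.ba:.sto:l` (3 syllables):
  The final syllable (3, sto:l) is extrametrical; the stress domain is syllables 1–2.
  Weights: 1 sko:n H, 2 ba: H.
  Heavy syllables in the domain: 1, 2. The rightmost is syllable 2 (ba:).
  → primary stress on syllable 2.
Suffixed `sko:n.ba:.sto:l.mam` (4 syllables):
  The final syllable (4, mam) is extrametrical; the stress domain is syllables 1–3.
  Weights: 1 sko:n H, 2 ba: H, 3 sto:l H.
  Heavy syllables in the domain: 1, 2, 3. The rightmost is syllable 3 (sto:l).
  → primary stress on syllable 3.

yes: 2→3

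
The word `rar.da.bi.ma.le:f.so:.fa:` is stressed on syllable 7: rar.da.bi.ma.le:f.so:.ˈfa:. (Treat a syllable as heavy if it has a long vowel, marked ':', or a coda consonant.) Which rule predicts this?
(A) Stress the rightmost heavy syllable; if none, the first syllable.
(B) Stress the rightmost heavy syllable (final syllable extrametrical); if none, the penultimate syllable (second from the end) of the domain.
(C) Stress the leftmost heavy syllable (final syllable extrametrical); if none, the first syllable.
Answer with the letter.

Rule A → syllable 7 ✓.
Rule B → syllable 6 (observed: 7).
Rule C → syllable 1 (observed: 7).

A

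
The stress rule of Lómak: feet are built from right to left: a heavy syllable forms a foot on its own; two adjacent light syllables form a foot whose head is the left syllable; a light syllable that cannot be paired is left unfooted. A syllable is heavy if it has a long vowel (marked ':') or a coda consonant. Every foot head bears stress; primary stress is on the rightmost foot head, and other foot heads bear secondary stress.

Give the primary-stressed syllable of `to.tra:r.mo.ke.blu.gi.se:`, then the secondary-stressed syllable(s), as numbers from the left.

primary 7, secondary 2, 3, 5

Weights: 1 to L, 2 tra:r H, 3 mo L, 4 ke L, 5 blu L, 6 gi L, 7 se: H.
Parse right to left (heavy = foot alone; LL = one foot; stranded L unfooted): to (ˈtra:r) (ˈmo.ke) (ˈblu.gi) (ˈse:).
Foot heads: 2, 3, 5, 7.
Primary stress on the rightmost head = syllable 7.
Secondary stress on 2, 3, 5: to.ˌtra:r.ˌmo.ke.ˌblu.gi.ˈse:.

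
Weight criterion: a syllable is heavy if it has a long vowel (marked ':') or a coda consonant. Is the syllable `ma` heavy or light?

`ma`: short vowel, open (no coda). Short vowel, open → light.

light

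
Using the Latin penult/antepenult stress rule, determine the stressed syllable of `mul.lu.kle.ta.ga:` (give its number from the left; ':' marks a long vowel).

Classical Latin: stress the penult if heavy (long vowel or closed), else the antepenult.
Weights: 3 kle L, 4 ta L, 5 ga: H.
The penult (syllable 4, ta) is light, so stress falls on the antepenult (syllable 3, kle).
Stress on syllable 3: mul.lu.ˈkle.ta.ga:.

3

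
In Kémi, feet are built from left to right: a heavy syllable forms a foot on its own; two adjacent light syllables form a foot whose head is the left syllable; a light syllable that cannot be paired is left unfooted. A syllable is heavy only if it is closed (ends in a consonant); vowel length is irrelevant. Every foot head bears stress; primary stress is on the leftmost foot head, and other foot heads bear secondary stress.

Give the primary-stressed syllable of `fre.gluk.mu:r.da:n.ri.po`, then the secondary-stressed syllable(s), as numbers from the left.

Weights: 1 fre L, 2 gluk H, 3 mu:r H, 4 da:n H, 5 ri L, 6 po L.
Parse left to right (heavy = foot alone; LL = one foot; stranded L unfooted): fre (ˈgluk) (ˈmu:r) (ˈda:n) (ˈri.po).
Foot heads: 2, 3, 4, 5.
Primary stress on the leftmost head = syllable 2.
Secondary stress on 3, 4, 5: fre.ˈgluk.ˌmu:r.ˌda:n.ˌri.po.

primary 2, secondary 3, 4, 5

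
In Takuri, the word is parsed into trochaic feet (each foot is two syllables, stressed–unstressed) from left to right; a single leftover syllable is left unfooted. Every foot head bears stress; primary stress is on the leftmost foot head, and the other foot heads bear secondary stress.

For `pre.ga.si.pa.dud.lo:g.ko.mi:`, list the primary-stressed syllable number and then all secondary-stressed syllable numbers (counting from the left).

Parse left to right into trochaic (ˈσσ) feet: (ˈpre.ga) (ˈsi.pa) (ˈdud.lo:g) (ˈko.mi:).
Foot heads (stressed positions): 1, 3, 5, 7.
End Rule Leftmost: primary stress on the leftmost head = syllable 1.
Secondary stress on 3, 5, 7: ˈpre.ga.ˌsi.pa.ˌdud.lo:g.ˌko.mi:.

primary 1, secondary 3, 5, 7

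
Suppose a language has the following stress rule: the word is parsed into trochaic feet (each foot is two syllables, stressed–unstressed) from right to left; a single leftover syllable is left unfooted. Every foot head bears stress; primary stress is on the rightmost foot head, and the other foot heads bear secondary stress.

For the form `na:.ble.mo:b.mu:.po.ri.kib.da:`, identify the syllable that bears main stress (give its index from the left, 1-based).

Parse right to left into trochaic (ˈσσ) feet: (ˈna:.ble) (ˈmo:b.mu:) (ˈpo.ri) (ˈkib.da:).
Foot heads (stressed positions): 1, 3, 5, 7.
End Rule Rightmost: primary stress on the rightmost head = syllable 7.
Primary stress: syllable 7 → na:.ble.mo:b.mu:.po.ri.ˈkib.da:.

7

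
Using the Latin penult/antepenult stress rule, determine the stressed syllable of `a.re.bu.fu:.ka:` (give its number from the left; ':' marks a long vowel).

Classical Latin: stress the penult if heavy (long vowel or closed), else the antepenult.
Weights: 3 bu L, 4 fu: H, 5 ka: H.
The penult (syllable 4, fu:) is heavy, so it takes stress.
Stress on syllable 4: a.re.bu.ˈfu:.ka:.

4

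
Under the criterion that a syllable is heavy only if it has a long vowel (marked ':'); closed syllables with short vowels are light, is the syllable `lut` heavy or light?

`lut`: short vowel, closed (coda /t/). Short vowel → light.

light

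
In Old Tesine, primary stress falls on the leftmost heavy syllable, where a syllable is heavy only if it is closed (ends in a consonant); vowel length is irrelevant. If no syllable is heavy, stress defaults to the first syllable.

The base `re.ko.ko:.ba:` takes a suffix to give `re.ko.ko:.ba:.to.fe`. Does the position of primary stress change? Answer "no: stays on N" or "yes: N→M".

no: stays on 1

Base `re.ko.ko:.ba:` (4 syllables):
  Weights: 1 re L, 2 ko L, 3 ko: L, 4 ba: L.
  No heavy syllable in the domain; default to the first syllable = syllable 1.
  → primary stress on syllable 1.
Suffixed `re.ko.ko:.ba:.to.fe` (6 syllables):
  Weights: 1 re L, 2 ko L, 3 ko: L, 4 ba: L, 5 to L, 6 fe L.
  No heavy syllable in the domain; default to the first syllable = syllable 1.
  → primary stress on syllable 1.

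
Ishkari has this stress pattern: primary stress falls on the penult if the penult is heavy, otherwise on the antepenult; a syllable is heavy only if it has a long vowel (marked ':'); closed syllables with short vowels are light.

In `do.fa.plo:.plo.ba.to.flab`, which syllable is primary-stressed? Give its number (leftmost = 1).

5

Weights: 5 ba L, 6 to L, 7 flab L.
The penult (syllable 6, to) is light, so stress falls on the antepenult (syllable 5, ba).
Primary stress: syllable 5 → do.fa.plo:.plo.ˈba.to.flab.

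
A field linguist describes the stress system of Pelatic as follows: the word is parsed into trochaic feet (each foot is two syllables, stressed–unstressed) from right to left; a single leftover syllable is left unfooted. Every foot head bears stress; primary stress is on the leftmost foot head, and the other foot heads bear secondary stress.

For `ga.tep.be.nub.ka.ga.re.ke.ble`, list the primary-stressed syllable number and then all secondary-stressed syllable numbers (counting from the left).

primary 2, secondary 4, 6, 8

Parse right to left into trochaic (ˈσσ) feet: ga (ˈtep.be) (ˈnub.ka) (ˈga.re) (ˈke.ble). Syllable 1 is left unfooted.
Foot heads (stressed positions): 2, 4, 6, 8.
End Rule Leftmost: primary stress on the leftmost head = syllable 2.
Secondary stress on 4, 6, 8: ga.ˈtep.be.ˌnub.ka.ˌga.re.ˌke.ble.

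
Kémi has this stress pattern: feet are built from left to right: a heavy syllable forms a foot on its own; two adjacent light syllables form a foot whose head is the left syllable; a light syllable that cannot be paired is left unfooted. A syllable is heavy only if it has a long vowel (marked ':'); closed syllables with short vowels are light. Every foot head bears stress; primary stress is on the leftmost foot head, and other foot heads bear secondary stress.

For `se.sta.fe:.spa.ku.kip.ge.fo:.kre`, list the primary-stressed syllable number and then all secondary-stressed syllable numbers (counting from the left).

Weights: 1 se L, 2 sta L, 3 fe: H, 4 spa L, 5 ku L, 6 kip L, 7 ge L, 8 fo: H, 9 kre L.
Parse left to right (heavy = foot alone; LL = one foot; stranded L unfooted): (ˈse.sta) (ˈfe:) (ˈspa.ku) (ˈkip.ge) (ˈfo:) kre.
Foot heads: 1, 3, 4, 6, 8.
Primary stress on the leftmost head = syllable 1.
Secondary stress on 3, 4, 6, 8: ˈse.sta.ˌfe:.ˌspa.ku.ˌkip.ge.ˌfo:.kre.

primary 1, secondary 3, 4, 6, 8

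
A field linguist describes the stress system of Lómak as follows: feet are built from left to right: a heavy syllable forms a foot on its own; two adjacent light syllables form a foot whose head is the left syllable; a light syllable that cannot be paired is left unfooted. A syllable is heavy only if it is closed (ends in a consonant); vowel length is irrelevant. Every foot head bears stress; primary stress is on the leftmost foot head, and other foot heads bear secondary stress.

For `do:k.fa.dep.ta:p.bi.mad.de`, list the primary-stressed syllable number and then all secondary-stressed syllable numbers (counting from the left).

primary 1, secondary 3, 4, 6

Weights: 1 do:k H, 2 fa L, 3 dep H, 4 ta:p H, 5 bi L, 6 mad H, 7 de L.
Parse left to right (heavy = foot alone; LL = one foot; stranded L unfooted): (ˈdo:k) fa (ˈdep) (ˈta:p) bi (ˈmad) de.
Foot heads: 1, 3, 4, 6.
Primary stress on the leftmost head = syllable 1.
Secondary stress on 3, 4, 6: ˈdo:k.fa.ˌdep.ˌta:p.bi.ˌmad.de.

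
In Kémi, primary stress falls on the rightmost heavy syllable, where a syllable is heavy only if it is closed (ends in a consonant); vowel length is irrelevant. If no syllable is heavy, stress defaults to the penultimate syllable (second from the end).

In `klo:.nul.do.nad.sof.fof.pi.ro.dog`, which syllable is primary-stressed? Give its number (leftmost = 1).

9

Weights: 1 klo: L, 2 nul H, 3 do L, 4 nad H, 5 sof H, 6 fof H, 7 pi L, 8 ro L, 9 dog H.
Heavy syllables in the domain: 2, 4, 5, 6, 9. The rightmost is syllable 9 (dog).
Primary stress: syllable 9 → klo:.nul.do.nad.sof.fof.pi.ro.ˈdog.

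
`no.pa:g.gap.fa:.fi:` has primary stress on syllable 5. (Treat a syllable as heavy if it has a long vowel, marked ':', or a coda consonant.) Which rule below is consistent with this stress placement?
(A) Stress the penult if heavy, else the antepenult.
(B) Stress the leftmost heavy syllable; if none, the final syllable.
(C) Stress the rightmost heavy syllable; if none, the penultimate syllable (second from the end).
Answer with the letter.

C

Rule A → syllable 4 (observed: 5).
Rule B → syllable 2 (observed: 5).
Rule C → syllable 5 ✓.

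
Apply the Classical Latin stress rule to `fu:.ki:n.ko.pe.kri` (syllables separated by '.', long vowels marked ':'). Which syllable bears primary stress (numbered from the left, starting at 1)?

Classical Latin: stress the penult if heavy (long vowel or closed), else the antepenult.
Weights: 3 ko L, 4 pe L, 5 kri L.
The penult (syllable 4, pe) is light, so stress falls on the antepenult (syllable 3, ko).
Stress on syllable 3: fu:.ki:n.ˈko.pe.kri.

3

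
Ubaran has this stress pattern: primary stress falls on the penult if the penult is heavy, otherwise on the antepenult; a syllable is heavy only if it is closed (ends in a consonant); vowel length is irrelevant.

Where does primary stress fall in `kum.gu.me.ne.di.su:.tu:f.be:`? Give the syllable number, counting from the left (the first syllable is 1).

Weights: 6 su: L, 7 tu:f H, 8 be: L.
The penult (syllable 7, tu:f) is heavy, so it takes stress.
Primary stress: syllable 7 → kum.gu.me.ne.di.su:.ˈtu:f.be:.

7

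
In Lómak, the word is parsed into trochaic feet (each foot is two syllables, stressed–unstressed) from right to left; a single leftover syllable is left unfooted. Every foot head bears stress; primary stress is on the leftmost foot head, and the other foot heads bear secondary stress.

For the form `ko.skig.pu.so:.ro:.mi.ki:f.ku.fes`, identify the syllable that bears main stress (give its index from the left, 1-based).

2

Parse right to left into trochaic (ˈσσ) feet: ko (ˈskig.pu) (ˈso:.ro:) (ˈmi.ki:f) (ˈku.fes). Syllable 1 is left unfooted.
Foot heads (stressed positions): 2, 4, 6, 8.
End Rule Leftmost: primary stress on the leftmost head = syllable 2.
Primary stress: syllable 2 → ko.ˈskig.pu.so:.ro:.mi.ki:f.ku.fes.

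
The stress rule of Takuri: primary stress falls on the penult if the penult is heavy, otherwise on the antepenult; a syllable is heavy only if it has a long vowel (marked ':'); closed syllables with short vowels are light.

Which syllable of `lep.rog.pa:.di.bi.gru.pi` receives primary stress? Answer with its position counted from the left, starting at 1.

5

Weights: 5 bi L, 6 gru L, 7 pi L.
The penult (syllable 6, gru) is light, so stress falls on the antepenult (syllable 5, bi).
Primary stress: syllable 5 → lep.rog.pa:.di.ˈbi.gru.pi.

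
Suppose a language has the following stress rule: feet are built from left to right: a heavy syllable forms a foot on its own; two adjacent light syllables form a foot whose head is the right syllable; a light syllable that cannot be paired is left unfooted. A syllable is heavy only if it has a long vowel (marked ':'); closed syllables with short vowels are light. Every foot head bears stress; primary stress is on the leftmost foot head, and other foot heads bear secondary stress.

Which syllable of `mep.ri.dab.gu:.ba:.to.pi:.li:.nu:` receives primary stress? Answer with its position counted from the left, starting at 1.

Weights: 1 mep L, 2 ri L, 3 dab L, 4 gu: H, 5 ba: H, 6 to L, 7 pi: H, 8 li: H, 9 nu: H.
Parse left to right (heavy = foot alone; LL = one foot; stranded L unfooted): (mep.ˈri) dab (ˈgu:) (ˈba:) to (ˈpi:) (ˈli:) (ˈnu:).
Foot heads: 2, 4, 5, 7, 8, 9.
Primary stress on the leftmost head = syllable 2.
Primary stress: syllable 2 → mep.ˈri.dab.gu:.ba:.to.pi:.li:.nu:.

2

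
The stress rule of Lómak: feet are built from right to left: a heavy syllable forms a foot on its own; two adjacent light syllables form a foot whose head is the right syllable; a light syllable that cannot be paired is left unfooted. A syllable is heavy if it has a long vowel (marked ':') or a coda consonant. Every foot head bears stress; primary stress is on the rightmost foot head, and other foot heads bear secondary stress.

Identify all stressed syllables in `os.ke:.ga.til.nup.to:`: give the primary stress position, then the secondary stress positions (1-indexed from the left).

Weights: 1 os H, 2 ke: H, 3 ga L, 4 til H, 5 nup H, 6 to: H.
Parse right to left (heavy = foot alone; LL = one foot; stranded L unfooted): (ˈos) (ˈke:) ga (ˈtil) (ˈnup) (ˈto:).
Foot heads: 1, 2, 4, 5, 6.
Primary stress on the rightmost head = syllable 6.
Secondary stress on 1, 2, 4, 5: ˌos.ˌke:.ga.ˌtil.ˌnup.ˈto:.

primary 6, secondary 1, 2, 4, 5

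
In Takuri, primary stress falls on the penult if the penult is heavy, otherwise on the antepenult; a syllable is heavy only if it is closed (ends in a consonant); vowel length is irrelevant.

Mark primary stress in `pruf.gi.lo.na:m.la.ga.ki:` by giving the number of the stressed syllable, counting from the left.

Weights: 5 la L, 6 ga L, 7 ki: L.
The penult (syllable 6, ga) is light, so stress falls on the antepenult (syllable 5, la).
Primary stress: syllable 5 → pruf.gi.lo.na:m.ˈla.ga.ki:.

5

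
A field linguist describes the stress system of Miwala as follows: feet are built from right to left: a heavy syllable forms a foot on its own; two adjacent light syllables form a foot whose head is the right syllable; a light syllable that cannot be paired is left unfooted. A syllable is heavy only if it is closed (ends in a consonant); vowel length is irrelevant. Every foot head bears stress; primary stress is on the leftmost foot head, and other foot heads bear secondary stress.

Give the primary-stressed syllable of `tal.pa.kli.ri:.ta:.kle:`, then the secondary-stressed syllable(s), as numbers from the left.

Weights: 1 tal H, 2 pa L, 3 kli L, 4 ri: L, 5 ta: L, 6 kle: L.
Parse right to left (heavy = foot alone; LL = one foot; stranded L unfooted): (ˈtal) pa (kli.ˈri:) (ta:.ˈkle:).
Foot heads: 1, 4, 6.
Primary stress on the leftmost head = syllable 1.
Secondary stress on 4, 6: ˈtal.pa.kli.ˌri:.ta:.ˌkle:.

primary 1, secondary 4, 6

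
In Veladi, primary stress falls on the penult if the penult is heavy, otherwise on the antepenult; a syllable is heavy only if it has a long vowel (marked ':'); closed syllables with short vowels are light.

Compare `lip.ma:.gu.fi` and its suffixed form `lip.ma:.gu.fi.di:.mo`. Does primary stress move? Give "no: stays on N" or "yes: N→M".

yes: 2→5

Base `lip.ma:.gu.fi` (4 syllables):
  Weights: 2 ma: H, 3 gu L, 4 fi L.
  The penult (syllable 3, gu) is light, so stress falls on the antepenult (syllable 2, ma:).
  → primary stress on syllable 2.
Suffixed `lip.ma:.gu.fi.di:.mo` (6 syllables):
  Weights: 4 fi L, 5 di: H, 6 mo L.
  The penult (syllable 5, di:) is heavy, so it takes stress.
  → primary stress on syllable 5.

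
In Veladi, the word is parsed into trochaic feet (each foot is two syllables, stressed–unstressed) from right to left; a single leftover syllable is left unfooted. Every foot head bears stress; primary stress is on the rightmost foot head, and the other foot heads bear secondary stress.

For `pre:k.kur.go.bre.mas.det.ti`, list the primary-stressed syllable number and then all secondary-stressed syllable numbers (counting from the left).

Parse right to left into trochaic (ˈσσ) feet: pre:k (ˈkur.go) (ˈbre.mas) (ˈdet.ti). Syllable 1 is left unfooted.
Foot heads (stressed positions): 2, 4, 6.
End Rule Rightmost: primary stress on the rightmost head = syllable 6.
Secondary stress on 2, 4: pre:k.ˌkur.go.ˌbre.mas.ˈdet.ti.

primary 6, secondary 2, 4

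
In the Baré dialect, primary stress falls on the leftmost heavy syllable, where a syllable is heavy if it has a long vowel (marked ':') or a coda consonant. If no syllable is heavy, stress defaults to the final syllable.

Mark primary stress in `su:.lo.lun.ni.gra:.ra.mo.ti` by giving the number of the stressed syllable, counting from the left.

1

Weights: 1 su: H, 2 lo L, 3 lun H, 4 ni L, 5 gra: H, 6 ra L, 7 mo L, 8 ti L.
Heavy syllables in the domain: 1, 3, 5. The leftmost is syllable 1 (su:).
Primary stress: syllable 1 → ˈsu:.lo.lun.ni.gra:.ra.mo.ti.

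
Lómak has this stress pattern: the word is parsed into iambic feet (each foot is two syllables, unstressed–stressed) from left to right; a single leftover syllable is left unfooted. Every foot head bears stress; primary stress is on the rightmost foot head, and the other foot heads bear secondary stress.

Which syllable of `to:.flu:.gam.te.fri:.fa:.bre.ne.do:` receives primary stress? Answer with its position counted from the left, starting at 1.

Parse left to right into iambic (σˈσ) feet: (to:.ˈflu:) (gam.ˈte) (fri:.ˈfa:) (bre.ˈne) do:. Syllable 9 is left unfooted.
Foot heads (stressed positions): 2, 4, 6, 8.
End Rule Rightmost: primary stress on the rightmost head = syllable 8.
Primary stress: syllable 8 → to:.flu:.gam.te.fri:.fa:.bre.ˈne.do:.

8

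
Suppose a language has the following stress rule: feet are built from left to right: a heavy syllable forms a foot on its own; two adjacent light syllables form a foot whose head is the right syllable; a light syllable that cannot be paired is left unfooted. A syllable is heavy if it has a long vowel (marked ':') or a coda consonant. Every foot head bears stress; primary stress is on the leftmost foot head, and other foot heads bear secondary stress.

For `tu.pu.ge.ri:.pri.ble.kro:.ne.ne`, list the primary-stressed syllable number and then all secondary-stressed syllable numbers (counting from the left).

Weights: 1 tu L, 2 pu L, 3 ge L, 4 ri: H, 5 pri L, 6 ble L, 7 kro: H, 8 ne L, 9 ne L.
Parse left to right (heavy = foot alone; LL = one foot; stranded L unfooted): (tu.ˈpu) ge (ˈri:) (pri.ˈble) (ˈkro:) (ne.ˈne).
Foot heads: 2, 4, 6, 7, 9.
Primary stress on the leftmost head = syllable 2.
Secondary stress on 4, 6, 7, 9: tu.ˈpu.ge.ˌri:.pri.ˌble.ˌkro:.ne.ˌne.

primary 2, secondary 4, 6, 7, 9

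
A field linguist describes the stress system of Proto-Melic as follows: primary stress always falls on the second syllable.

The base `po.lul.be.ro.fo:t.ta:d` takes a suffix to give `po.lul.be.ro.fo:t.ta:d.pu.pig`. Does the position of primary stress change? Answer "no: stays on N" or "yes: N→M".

Base `po.lul.be.ro.fo:t.ta:d` (6 syllables):
  The word has 6 syllables; the second syllable is syllable 2 (lul).
  → primary stress on syllable 2.
Suffixed `po.lul.be.ro.fo:t.ta:d.pu.pig` (8 syllables):
  The word has 8 syllables; the second syllable is syllable 2 (lul).
  → primary stress on syllable 2.

no: stays on 2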